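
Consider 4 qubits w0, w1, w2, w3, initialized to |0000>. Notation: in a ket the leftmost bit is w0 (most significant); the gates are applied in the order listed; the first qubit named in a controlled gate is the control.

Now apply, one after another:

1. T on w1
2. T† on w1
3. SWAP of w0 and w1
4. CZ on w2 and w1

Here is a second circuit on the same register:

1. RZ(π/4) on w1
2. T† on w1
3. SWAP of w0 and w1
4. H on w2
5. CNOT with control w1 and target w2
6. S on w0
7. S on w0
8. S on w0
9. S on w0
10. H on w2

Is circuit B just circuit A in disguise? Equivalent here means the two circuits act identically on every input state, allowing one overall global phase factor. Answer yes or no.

Yes, they are equivalent — the unitaries differ by at most a global phase.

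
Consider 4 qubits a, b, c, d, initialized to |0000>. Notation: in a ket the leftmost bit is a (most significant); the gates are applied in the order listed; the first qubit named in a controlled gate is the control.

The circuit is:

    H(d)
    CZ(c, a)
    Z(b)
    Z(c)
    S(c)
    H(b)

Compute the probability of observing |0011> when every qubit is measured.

Outcome |0011> occurs with probability 0.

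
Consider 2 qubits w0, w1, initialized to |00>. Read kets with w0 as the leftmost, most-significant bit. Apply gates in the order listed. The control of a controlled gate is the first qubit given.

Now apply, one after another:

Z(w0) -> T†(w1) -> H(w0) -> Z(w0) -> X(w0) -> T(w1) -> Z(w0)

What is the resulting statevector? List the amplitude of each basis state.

The resulting statevector has amplitude -sqrt(2)/2 on |00>, 0 on |01>, -sqrt(2)/2 on |10>, 0 on |11>.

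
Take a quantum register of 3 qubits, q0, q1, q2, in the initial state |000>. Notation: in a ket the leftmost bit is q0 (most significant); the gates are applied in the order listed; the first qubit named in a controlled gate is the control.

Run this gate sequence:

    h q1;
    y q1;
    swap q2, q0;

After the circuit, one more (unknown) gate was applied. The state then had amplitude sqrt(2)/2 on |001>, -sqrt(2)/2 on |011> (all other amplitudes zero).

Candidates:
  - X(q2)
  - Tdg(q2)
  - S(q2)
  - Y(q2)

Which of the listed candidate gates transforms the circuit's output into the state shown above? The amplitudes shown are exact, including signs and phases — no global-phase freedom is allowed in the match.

The applied gate was Y(q2).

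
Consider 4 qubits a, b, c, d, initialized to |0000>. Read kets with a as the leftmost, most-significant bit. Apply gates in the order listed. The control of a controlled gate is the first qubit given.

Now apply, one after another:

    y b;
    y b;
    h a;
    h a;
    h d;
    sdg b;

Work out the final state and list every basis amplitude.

The final amplitudes are sqrt(2)/2 on |0000>, sqrt(2)/2 on |0001>, and 0 on every other basis state. Key observation: the block from step 3 through step 4 cancels to the identity and can be dropped.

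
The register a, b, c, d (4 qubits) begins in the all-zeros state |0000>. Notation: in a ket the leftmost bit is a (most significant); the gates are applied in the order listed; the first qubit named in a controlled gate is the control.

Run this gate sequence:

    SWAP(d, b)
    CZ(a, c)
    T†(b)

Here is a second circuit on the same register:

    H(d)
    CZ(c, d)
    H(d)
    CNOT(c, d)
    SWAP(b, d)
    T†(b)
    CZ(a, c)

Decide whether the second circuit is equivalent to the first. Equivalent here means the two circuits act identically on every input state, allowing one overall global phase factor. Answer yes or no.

Yes: on every input state the two circuits agree up to one overall phase factor.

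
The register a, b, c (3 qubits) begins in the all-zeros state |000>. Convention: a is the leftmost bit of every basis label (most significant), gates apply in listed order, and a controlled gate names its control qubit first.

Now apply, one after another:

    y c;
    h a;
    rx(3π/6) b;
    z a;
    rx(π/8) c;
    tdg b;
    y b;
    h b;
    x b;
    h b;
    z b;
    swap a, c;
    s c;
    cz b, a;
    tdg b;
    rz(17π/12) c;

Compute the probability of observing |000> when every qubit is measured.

A full measurement returns |000> with probability sin(pi/16)**2/4. Key observation: the block from step 8 through step 11 cancels to the identity and can be dropped.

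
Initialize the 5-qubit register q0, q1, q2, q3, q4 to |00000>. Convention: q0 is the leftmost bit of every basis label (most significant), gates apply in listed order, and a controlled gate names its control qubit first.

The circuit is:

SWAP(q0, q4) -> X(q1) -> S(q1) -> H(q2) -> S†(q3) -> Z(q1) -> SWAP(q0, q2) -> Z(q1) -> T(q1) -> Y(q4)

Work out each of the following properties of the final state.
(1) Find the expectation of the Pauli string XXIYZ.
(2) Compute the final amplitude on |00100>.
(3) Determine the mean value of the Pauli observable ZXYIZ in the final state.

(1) In the final state, XXIYZ has expectation 0.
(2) The final state's coefficient on |00100> equals 0.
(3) The expectation value of ZXYIZ is 0.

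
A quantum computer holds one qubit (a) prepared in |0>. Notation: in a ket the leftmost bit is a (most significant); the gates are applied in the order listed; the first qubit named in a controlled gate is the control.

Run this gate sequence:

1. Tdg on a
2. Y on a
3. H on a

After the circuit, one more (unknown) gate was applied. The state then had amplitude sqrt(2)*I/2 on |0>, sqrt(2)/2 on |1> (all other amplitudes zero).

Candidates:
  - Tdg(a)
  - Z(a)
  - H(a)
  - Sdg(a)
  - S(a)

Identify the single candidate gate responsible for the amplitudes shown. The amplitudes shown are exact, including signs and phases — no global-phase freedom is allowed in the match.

The applied gate was S(a).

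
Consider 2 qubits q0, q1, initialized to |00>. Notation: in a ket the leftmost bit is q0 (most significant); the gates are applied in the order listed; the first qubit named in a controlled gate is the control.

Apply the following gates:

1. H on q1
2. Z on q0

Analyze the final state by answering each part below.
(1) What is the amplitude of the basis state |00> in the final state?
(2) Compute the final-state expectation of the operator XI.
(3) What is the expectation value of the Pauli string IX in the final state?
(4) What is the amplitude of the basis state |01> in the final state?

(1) The amplitude on |00> is sqrt(2)/2.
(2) The observable XI averages to 0.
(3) The observable IX averages to 1.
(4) |01> carries amplitude sqrt(2)/2 in the final state.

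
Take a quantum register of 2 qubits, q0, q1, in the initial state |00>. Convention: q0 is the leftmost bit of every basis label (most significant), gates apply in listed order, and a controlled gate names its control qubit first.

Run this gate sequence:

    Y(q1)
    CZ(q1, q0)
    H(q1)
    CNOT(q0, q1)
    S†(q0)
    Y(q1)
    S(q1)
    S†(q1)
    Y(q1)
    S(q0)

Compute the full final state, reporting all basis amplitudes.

After the circuit, the state carries amplitude sqrt(2)*I/2 on |00>, -sqrt(2)*I/2 on |01>, 0 on |10>, 0 on |11>. Key observation: the block from step 5 through step 10 cancels to the identity and can be dropped.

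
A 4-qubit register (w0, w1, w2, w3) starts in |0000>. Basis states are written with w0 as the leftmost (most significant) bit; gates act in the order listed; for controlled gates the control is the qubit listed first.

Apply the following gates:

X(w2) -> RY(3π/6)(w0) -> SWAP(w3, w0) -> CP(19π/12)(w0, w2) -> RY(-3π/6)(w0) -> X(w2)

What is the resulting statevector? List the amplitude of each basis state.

After the circuit, the state carries amplitude 1/2 on |0000>, 1/2 on |0001>, -1/2 on |1000>, -1/2 on |1001>, and 0 on every other basis state.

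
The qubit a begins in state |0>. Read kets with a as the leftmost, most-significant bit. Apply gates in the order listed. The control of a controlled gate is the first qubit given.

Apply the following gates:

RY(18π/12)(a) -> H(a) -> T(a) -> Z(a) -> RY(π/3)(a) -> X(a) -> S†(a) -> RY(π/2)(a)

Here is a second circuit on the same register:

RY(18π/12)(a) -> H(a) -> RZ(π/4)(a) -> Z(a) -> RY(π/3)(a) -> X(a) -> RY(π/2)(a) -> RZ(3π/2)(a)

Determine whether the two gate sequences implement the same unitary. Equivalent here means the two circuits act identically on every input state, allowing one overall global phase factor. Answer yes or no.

No: there is an input state on which the two circuits produce genuinely different outputs (not merely differing by a phase).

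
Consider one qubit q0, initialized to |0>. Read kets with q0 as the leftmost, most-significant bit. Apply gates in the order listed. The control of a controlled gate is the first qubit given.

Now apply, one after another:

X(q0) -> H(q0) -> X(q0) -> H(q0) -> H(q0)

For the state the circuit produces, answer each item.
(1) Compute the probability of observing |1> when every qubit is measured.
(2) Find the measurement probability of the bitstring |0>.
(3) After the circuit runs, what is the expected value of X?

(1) The probability of measuring |1> is 1/2. Key observation: steps 4-5 multiply out to the identity, so the circuit reduces to the remaining gates.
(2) Outcome |0> occurs with probability 1/2.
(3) In the final state, X has expectation -1.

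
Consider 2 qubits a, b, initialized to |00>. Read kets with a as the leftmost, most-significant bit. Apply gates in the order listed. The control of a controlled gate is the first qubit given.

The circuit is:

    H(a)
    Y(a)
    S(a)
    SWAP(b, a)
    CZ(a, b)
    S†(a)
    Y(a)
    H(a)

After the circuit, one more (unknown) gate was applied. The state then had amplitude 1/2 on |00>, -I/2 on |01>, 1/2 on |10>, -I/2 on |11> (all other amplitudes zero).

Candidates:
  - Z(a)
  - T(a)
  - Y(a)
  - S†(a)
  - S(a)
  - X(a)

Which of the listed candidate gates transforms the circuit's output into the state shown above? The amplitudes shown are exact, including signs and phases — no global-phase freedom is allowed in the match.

The applied gate was Z(a).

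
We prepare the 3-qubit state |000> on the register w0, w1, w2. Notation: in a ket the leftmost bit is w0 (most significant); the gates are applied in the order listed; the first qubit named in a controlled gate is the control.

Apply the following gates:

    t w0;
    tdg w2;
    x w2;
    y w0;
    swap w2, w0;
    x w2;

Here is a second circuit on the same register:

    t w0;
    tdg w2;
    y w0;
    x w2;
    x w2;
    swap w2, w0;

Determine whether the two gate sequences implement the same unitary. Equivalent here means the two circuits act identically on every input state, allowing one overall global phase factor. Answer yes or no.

No: there is an input state on which the two circuits produce genuinely different outputs (not merely differing by a phase).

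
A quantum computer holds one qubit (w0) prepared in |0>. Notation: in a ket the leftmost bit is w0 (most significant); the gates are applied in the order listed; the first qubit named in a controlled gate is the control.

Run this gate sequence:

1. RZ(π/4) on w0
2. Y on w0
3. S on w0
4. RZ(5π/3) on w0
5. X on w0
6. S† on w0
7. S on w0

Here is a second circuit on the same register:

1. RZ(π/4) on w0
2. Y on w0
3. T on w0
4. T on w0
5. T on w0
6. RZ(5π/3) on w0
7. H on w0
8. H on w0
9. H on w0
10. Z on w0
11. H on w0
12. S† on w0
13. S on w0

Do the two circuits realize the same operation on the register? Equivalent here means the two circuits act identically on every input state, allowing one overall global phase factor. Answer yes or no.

No: there is an input state on which the two circuits produce genuinely different outputs (not merely differing by a phase).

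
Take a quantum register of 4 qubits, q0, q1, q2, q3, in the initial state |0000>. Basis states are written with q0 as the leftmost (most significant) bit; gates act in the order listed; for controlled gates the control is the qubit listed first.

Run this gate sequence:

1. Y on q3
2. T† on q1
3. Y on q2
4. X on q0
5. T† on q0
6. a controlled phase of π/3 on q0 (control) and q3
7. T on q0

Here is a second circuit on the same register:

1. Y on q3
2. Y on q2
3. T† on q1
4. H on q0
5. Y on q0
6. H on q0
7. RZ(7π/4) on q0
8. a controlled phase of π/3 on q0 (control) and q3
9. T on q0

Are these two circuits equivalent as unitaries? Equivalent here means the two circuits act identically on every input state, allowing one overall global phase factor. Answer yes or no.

No: there is an input state on which the two circuits produce genuinely different outputs (not merely differing by a phase).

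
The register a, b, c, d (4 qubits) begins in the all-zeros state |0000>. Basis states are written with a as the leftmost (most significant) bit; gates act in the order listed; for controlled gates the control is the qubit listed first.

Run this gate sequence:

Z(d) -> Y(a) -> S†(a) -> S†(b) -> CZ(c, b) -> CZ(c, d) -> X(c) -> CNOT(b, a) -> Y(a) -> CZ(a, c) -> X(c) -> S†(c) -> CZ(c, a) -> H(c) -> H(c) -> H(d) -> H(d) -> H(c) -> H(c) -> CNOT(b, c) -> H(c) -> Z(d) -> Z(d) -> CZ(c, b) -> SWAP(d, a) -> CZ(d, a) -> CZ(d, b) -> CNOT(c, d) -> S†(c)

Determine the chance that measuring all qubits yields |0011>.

The probability of measuring |0011> is 1/2. Key observation: gates 14-19 undo each other exactly, leaving only the rest of the circuit to track.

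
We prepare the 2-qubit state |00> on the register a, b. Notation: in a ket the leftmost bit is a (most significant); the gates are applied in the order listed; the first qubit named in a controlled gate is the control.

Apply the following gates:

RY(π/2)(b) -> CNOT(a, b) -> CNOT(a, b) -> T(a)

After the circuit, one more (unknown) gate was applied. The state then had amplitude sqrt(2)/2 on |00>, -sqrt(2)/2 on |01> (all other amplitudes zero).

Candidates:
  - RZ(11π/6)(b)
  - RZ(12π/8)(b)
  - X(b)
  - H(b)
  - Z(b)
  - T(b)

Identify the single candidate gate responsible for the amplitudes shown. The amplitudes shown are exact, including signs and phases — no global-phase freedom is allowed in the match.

The unique candidate consistent with the amplitudes is Z(b).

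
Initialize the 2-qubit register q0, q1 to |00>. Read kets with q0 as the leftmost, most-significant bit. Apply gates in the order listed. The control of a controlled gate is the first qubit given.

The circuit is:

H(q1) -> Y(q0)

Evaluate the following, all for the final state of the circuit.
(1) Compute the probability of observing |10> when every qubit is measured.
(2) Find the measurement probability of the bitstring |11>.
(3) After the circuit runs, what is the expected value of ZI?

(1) Outcome |10> occurs with probability 1/2.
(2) A full measurement returns |11> with probability 1/2.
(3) The expectation value of ZI is -1.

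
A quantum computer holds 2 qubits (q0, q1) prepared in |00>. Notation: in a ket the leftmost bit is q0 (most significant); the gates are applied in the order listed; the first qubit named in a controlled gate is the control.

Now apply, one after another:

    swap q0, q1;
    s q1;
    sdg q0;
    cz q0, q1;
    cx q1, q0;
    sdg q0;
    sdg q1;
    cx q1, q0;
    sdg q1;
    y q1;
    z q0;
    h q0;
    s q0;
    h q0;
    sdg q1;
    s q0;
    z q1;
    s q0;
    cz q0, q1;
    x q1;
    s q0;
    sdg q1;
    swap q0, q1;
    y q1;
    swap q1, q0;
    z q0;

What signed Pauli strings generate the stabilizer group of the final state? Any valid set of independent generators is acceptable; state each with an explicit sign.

The stabilizer group can be generated by +XI, +IZ, among other valid generating sets.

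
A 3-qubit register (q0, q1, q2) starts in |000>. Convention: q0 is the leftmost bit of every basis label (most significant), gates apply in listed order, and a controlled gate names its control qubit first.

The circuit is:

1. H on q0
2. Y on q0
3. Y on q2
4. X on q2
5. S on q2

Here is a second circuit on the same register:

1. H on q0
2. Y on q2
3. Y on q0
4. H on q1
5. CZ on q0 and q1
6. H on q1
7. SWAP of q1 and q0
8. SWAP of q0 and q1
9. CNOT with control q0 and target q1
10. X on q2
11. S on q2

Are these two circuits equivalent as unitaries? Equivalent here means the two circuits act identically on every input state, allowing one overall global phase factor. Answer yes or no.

Yes: on every input state the two circuits agree up to one overall phase factor.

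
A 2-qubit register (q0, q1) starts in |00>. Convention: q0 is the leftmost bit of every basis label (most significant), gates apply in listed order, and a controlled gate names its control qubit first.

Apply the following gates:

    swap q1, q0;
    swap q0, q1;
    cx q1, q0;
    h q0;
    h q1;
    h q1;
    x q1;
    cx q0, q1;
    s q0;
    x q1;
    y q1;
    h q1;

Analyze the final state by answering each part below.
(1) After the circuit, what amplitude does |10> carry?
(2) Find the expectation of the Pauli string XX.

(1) The amplitude on |10> is 1/2.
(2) The observable XX averages to 0.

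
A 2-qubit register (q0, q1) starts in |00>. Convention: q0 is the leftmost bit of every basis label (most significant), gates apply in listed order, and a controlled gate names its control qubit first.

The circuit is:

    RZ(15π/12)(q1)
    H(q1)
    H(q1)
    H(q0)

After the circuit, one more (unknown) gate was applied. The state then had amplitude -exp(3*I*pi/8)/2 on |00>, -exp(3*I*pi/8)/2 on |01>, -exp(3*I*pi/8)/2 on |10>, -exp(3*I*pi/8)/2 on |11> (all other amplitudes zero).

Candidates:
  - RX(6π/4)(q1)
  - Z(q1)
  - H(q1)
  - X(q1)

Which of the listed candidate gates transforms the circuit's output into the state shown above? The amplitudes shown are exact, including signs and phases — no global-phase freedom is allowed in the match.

It was H(q1) that produced the state shown. Key observation: steps 2-3 multiply out to the identity, so the circuit reduces to the remaining gates.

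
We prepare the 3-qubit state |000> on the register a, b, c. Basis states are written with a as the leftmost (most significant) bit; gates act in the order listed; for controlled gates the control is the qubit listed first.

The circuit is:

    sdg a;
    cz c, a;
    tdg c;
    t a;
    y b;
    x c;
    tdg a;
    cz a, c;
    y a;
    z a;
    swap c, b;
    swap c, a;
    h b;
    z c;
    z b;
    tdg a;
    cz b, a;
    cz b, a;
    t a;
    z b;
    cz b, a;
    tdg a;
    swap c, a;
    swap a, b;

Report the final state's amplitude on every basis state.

The final amplitudes are sqrt(2)*exp(3*I*pi/4)/2 on |011>, sqrt(2)*exp(3*I*pi/4)/2 on |111>, and 0 on every other basis state. Key observation: steps 15-20 multiply out to the identity, so the circuit reduces to the remaining gates.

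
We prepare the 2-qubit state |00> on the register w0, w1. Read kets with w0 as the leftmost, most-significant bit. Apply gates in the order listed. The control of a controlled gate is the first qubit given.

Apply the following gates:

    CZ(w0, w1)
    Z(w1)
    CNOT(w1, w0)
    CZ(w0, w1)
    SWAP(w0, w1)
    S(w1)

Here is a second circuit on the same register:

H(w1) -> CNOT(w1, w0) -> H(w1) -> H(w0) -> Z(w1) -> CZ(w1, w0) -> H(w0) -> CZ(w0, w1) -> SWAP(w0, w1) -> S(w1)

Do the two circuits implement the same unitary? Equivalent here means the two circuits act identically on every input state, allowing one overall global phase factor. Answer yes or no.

No: there is an input state on which the two circuits produce genuinely different outputs (not merely differing by a phase).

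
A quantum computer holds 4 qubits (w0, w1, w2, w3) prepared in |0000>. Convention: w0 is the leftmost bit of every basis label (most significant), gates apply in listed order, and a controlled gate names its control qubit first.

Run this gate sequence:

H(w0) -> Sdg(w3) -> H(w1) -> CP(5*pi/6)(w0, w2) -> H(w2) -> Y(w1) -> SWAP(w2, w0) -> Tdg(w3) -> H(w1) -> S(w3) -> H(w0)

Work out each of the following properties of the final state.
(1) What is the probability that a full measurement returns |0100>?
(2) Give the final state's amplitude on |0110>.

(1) A full measurement returns |0100> with probability 1/2.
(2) The amplitude on |0110> is -sqrt(2)*I/2.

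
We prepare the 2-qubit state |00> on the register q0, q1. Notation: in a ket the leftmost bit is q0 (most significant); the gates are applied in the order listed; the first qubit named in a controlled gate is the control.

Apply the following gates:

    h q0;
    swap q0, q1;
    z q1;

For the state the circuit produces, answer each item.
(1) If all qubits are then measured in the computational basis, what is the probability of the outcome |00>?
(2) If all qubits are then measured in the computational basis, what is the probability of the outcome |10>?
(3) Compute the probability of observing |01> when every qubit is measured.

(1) The probability of measuring |00> is 1/2.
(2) Outcome |10> occurs with probability 0.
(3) The probability of measuring |01> is 1/2.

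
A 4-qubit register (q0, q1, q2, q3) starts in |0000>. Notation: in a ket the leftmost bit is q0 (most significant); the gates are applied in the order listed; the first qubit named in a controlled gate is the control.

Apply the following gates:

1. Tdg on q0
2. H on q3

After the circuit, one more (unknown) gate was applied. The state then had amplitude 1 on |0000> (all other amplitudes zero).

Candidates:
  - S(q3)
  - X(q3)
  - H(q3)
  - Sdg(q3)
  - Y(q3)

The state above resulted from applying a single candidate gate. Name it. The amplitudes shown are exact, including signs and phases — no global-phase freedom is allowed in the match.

The applied gate was H(q3).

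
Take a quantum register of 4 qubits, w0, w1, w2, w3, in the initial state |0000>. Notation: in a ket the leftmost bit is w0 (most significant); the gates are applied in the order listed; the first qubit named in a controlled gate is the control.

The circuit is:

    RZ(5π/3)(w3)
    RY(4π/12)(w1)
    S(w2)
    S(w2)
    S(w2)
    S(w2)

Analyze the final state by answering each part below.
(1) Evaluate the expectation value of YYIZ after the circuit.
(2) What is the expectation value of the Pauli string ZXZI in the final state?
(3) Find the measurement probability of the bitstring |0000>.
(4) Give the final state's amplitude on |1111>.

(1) The observable YYIZ averages to 0. Key observation: the block from step 3 through step 6 cancels to the identity and can be dropped.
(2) The observable ZXZI averages to sqrt(3)/2.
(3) The probability of measuring |0000> is 3/4.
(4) The amplitude on |1111> is 0.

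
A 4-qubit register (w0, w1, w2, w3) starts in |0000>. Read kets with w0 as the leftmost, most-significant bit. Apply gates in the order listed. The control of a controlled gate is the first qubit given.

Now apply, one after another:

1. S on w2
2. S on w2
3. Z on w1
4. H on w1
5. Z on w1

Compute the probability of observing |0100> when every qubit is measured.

A full measurement returns |0100> with probability 1/2.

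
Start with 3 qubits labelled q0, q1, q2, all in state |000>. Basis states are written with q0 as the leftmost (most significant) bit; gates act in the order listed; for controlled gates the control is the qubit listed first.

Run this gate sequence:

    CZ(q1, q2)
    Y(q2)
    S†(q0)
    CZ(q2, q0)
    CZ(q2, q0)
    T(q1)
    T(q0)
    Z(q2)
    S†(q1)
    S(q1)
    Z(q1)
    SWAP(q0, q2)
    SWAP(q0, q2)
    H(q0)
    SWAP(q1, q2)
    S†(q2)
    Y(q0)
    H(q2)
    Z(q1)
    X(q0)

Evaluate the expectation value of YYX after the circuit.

In the final state, YYX has expectation 0.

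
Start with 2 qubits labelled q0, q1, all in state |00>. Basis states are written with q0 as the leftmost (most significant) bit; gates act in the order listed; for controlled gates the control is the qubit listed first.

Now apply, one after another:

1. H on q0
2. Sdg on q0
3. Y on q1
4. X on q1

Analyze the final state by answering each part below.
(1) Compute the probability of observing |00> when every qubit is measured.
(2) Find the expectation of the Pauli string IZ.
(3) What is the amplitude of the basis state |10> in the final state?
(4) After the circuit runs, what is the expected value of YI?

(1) The probability of measuring |00> is 1/2.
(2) The expectation value of IZ is 1.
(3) The final state's coefficient on |10> equals sqrt(2)/2.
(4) In the final state, YI has expectation -1.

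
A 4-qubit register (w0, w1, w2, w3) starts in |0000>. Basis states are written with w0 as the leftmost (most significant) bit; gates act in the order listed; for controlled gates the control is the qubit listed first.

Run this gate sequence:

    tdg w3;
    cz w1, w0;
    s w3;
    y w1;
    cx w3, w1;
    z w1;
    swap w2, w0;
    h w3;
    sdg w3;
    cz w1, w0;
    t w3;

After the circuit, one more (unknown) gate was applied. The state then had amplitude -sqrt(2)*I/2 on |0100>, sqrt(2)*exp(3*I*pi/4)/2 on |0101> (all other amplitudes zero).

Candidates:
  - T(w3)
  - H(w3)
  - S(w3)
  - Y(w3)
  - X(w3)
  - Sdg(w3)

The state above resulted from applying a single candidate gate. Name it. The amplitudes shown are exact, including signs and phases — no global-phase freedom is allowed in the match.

It was Sdg(w3) that produced the state shown.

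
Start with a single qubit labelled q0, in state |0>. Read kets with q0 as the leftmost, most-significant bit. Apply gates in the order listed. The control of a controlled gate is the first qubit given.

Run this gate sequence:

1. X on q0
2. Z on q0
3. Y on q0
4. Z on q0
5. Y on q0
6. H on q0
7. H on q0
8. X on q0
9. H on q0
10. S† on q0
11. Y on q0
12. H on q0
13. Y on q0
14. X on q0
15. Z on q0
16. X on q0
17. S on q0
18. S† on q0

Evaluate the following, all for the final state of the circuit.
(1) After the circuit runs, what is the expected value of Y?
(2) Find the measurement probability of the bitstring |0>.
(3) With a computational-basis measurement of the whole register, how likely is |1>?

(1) The observable Y averages to -1.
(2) Outcome |0> occurs with probability 1/2.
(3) A full measurement returns |1> with probability 1/2.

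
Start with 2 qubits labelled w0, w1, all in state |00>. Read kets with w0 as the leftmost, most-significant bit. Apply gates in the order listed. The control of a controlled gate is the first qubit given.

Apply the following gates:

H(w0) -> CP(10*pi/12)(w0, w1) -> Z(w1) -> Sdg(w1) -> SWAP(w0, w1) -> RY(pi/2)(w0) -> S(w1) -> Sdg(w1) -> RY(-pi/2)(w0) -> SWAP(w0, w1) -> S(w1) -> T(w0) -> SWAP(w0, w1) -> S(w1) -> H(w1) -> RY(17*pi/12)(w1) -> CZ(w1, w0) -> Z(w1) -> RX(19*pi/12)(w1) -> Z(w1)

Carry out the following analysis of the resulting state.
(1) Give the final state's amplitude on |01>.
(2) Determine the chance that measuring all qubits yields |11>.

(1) The final state's coefficient on |01> equals -1/4 - I/4 - sqrt(6)*exp(I*pi/4)/8 - sqrt(6)*exp(3*I*pi/4)/8 - exp(3*I*pi/4)/4 + sqrt(2)*(1 - I)/8 + exp(I*pi/4)/4.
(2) Outcome |11> occurs with probability 0.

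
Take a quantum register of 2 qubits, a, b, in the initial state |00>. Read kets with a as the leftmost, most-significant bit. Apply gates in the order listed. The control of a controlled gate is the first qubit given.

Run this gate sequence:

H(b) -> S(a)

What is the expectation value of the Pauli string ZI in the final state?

In the final state, ZI has expectation 1.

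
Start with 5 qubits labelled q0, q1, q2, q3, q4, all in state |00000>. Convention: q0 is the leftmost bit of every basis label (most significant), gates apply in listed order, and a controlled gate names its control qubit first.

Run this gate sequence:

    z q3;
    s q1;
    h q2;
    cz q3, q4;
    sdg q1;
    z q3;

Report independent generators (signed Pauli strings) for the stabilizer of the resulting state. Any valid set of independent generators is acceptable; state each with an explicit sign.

One valid set of independent stabilizer generators is +IIXII, +ZIIII, +IZIII, +IIIZI, +IIIIZ (any independent generating set of the same group is equally correct).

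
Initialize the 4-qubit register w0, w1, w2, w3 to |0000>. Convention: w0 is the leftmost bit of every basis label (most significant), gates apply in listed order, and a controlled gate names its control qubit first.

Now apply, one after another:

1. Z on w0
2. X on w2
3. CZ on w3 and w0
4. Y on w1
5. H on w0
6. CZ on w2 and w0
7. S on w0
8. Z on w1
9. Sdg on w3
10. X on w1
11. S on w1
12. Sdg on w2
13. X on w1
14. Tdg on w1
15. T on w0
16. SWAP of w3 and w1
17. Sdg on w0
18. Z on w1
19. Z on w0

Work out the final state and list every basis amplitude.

After the circuit, the state carries amplitude sqrt(2)*exp(3*I*pi/4)/2 on |0011>, -sqrt(2)/2 on |1011>, and 0 on every other basis state.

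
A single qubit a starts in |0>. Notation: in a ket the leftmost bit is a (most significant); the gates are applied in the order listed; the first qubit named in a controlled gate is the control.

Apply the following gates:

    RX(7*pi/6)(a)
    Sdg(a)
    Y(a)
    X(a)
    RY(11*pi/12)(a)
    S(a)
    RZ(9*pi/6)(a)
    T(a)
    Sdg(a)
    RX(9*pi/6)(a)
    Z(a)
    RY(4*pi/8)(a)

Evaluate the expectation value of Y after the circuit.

In the final state, Y has expectation -sqrt(6)/4 - sqrt(2)/4.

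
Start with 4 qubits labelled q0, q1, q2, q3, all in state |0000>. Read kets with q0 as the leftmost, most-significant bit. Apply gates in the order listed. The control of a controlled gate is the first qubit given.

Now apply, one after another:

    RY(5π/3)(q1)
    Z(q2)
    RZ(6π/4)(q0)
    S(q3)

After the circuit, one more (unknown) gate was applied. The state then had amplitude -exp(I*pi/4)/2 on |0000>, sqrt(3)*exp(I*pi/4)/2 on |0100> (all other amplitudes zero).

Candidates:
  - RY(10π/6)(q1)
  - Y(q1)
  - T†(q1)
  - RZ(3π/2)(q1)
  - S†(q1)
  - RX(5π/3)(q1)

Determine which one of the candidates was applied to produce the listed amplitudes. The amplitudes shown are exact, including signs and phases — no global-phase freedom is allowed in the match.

The unique candidate consistent with the amplitudes is RY(10π/6)(q1).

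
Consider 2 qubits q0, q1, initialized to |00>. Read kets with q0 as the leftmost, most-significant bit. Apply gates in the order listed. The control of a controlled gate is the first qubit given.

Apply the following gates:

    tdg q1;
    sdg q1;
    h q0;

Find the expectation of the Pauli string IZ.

The expectation value of IZ is 1.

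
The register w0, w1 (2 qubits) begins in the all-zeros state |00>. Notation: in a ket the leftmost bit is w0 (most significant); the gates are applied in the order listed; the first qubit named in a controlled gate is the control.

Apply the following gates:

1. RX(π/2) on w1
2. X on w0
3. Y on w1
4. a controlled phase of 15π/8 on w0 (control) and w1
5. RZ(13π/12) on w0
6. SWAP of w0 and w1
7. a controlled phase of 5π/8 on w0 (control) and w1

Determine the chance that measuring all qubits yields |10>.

A full measurement returns |10> with probability 0.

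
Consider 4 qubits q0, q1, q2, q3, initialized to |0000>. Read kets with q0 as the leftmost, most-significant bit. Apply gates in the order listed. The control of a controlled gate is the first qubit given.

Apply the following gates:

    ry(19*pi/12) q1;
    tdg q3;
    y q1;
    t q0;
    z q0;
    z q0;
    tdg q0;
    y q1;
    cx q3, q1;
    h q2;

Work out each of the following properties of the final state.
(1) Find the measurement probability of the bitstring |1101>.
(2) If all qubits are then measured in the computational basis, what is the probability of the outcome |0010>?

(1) A full measurement returns |1101> with probability 0. Key observation: steps 3-8 multiply out to the identity, so the circuit reduces to the remaining gates.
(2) The probability of measuring |0010> is -sqrt(2)/16 + sqrt(6)/16 + 1/4.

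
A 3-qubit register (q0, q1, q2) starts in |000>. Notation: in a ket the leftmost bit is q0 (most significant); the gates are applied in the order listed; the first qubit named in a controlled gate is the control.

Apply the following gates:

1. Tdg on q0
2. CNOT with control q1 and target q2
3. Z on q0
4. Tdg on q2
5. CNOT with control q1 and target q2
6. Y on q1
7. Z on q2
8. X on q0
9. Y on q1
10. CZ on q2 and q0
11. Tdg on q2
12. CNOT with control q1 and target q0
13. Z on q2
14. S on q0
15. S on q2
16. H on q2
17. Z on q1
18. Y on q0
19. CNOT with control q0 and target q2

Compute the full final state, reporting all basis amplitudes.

The resulting statevector has amplitude sqrt(2)/2 on |000>, sqrt(2)/2 on |001>, and 0 on every other basis state.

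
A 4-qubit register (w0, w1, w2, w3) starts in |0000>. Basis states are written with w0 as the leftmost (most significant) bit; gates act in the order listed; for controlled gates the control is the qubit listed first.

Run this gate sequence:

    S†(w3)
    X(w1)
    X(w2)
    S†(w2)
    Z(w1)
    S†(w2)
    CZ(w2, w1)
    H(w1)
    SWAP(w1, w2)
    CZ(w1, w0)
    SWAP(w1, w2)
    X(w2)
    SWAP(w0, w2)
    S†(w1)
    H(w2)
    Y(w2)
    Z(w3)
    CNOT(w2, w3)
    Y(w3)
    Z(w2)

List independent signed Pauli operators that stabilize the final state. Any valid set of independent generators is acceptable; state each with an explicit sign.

The final state is stabilized by the group generated by +IYII, -IIXX, +ZIII, -IIZZ; other independent generating sets are equally valid.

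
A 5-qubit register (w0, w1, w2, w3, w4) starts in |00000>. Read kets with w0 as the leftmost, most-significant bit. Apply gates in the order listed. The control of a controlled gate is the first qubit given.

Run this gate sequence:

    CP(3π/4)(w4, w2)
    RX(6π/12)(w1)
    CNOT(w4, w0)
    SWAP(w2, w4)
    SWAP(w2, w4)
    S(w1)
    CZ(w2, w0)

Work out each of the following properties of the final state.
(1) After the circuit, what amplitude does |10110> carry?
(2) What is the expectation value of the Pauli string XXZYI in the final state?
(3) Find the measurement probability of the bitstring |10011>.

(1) |10110> carries amplitude 0 in the final state. Key observation: gates 4-5 undo each other exactly, leaving only the rest of the circuit to track.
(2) The expectation value of XXZYI is 0.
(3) Outcome |10011> occurs with probability 0.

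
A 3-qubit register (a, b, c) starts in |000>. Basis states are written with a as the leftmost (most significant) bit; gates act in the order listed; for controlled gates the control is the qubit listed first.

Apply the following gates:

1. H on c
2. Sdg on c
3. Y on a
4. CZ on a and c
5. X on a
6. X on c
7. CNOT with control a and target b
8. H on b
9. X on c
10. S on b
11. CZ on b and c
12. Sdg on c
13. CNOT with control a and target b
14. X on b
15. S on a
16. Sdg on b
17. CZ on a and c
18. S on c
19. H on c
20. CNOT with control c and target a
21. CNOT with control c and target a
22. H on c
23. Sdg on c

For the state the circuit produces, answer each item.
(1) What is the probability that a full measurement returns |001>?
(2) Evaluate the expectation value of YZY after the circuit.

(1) Outcome |001> occurs with probability 1/4. Key observation: the block from step 18 through step 23 cancels to the identity and can be dropped.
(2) The observable YZY averages to 0.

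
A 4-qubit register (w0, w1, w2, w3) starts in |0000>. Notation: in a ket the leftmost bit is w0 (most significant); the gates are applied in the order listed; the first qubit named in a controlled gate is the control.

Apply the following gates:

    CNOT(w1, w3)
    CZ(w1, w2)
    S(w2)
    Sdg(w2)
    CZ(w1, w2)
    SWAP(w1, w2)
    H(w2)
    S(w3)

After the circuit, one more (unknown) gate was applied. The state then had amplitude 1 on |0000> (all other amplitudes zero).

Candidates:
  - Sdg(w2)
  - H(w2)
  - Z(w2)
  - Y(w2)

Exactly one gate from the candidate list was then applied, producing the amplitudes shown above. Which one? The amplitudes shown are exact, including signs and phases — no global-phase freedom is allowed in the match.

It was H(w2) that produced the state shown.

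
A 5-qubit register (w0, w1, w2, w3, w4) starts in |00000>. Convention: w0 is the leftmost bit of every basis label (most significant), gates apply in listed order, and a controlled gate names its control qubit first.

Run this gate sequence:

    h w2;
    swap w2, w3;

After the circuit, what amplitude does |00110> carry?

The final state's coefficient on |00110> equals 0.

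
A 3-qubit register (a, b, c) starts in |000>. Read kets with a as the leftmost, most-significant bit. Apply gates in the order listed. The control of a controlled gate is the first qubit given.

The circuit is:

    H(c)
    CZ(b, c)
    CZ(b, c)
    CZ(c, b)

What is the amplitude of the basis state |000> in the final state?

The final state's coefficient on |000> equals sqrt(2)/2.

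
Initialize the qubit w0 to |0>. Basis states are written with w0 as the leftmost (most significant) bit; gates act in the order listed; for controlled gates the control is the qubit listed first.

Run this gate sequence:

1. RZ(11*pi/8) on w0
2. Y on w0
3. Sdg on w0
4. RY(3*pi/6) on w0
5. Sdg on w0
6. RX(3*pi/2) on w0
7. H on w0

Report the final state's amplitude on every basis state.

The resulting statevector has amplitude -sqrt(2)*exp(13*I*pi/16)/2 on |0>, sqrt(2)*exp(13*I*pi/16)/2 on |1>.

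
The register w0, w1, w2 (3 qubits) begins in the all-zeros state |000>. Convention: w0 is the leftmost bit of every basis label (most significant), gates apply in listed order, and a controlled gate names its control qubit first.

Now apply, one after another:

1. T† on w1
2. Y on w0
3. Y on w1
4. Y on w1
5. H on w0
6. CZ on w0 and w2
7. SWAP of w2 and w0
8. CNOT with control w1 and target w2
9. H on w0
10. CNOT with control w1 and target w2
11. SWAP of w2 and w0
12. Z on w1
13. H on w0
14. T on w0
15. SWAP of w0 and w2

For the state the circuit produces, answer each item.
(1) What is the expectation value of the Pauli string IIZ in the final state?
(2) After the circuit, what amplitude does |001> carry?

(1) The expectation value of IIZ is -1.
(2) |001> carries amplitude sqrt(2)*exp(3*I*pi/4)/2 in the final state.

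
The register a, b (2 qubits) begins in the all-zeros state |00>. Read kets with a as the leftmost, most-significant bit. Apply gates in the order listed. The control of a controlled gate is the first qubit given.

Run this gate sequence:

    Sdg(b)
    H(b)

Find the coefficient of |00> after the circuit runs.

The final state's coefficient on |00> equals sqrt(2)/2.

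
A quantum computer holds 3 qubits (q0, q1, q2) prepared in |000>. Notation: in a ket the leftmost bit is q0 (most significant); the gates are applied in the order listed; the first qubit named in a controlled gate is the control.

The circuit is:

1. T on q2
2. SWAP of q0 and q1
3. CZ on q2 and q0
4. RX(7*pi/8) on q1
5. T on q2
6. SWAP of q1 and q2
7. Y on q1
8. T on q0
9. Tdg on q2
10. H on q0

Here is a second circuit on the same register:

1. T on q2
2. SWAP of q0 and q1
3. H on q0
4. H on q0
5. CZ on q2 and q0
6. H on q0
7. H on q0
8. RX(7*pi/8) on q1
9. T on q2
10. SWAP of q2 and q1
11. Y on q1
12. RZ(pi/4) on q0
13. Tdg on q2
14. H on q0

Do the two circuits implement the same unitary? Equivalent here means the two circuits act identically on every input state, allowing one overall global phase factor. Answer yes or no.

Yes, they are equivalent — the unitaries differ by at most a global phase.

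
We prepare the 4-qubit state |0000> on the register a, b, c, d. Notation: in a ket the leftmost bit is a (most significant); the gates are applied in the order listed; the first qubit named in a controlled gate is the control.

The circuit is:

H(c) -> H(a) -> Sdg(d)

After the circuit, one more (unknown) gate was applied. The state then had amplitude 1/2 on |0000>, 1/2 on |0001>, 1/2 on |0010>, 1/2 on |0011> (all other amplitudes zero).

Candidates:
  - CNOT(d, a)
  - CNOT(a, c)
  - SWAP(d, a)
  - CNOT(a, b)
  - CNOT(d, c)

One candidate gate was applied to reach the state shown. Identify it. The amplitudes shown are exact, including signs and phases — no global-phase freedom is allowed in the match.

The unique candidate consistent with the amplitudes is SWAP(d, a).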